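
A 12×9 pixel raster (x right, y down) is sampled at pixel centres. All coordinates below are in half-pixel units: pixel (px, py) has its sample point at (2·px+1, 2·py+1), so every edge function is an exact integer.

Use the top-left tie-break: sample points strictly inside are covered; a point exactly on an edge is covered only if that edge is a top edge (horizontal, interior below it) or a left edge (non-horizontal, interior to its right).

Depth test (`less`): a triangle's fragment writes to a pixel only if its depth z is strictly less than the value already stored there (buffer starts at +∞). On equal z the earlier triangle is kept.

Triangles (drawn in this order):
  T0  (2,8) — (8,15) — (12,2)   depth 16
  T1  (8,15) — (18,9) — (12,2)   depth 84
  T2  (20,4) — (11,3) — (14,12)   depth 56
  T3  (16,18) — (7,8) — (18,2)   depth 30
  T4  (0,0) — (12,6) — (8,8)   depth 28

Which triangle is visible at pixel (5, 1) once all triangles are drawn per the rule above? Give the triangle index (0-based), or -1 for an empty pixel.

T0:
  2·area = 106  (B↔C swapped to make it positive)
  edge (2, 8)→(12, 2): d=(10,-6) top-left  bias=+0
  edge (12, 2)→(8, 15): d=(-4,13) right/bottom  bias=-1
  edge (8, 15)→(2, 8): d=(-6,-7) top-left  bias=+0
    (5,1)@(11, 3): e=[4,9,93] → █
    (6,1)@(13, 3): e=[16,-17,107] → ·
    (3,2)@(7, 5): e=[0,53,53] → █  [on edge]
    (4,2)@(9, 5): e=[12,27,67] → █
    (6,2)@(13, 5): e=[36,-25,95] → ·
    (2,3)@(5, 7): e=[8,71,27] → █
    (5,3)@(11, 7): e=[44,-7,69] → ·
    (1,4)@(3, 9): e=[16,89,1] → █
    (5,4)@(11, 9): e=[64,-15,57] → ·
    (1,5)@(3, 11): e=[36,81,-11] → ·
    (2,5)@(5, 11): e=[48,55,3] → █
    (5,5)@(11, 11): e=[84,-23,45] → ·
  covered (15 px):
    · · · · · · · · · · · ·
    · · · · · █ · · · · · ·
    · · · █ █ █ · · · · · ·
    · · █ █ █ · · · · · · ·
    · █ █ █ █ · · · · · · ·
    · · █ █ █ · · · · · · ·
    · · · █ · · · · · · · ·
    · · · · · · · · · · · ·
    · · · · · · · · · · · ·
T1:
  2·area = 106  (B↔C swapped to make it positive)
  edge (8, 15)→(12, 2): d=(4,-13) top-left  bias=+0
  edge (12, 2)→(18, 9): d=(6,7) right/bottom  bias=-1
  edge (18, 9)→(8, 15): d=(-10,6) right/bottom  bias=-1
    (6,2)@(13, 5): e=[25,11,70] → █
    (7,2)@(15, 5): e=[51,-3,58] → ·
    (5,3)@(11, 7): e=[7,37,62] → █
    (7,3)@(15, 7): e=[59,9,38] → █
    (8,3)@(17, 7): e=[85,-5,26] → ·
    (5,4)@(11, 9): e=[15,49,42] → █
    (8,4)@(17, 9): e=[93,7,6] → █
    (9,4)@(19, 9): e=[119,-7,-6] → ·
    (5,5)@(11, 11): e=[23,61,22] → █
    (7,5)@(15, 11): e=[75,33,-2] → ·
    (8,5)@(17, 11): e=[101,19,-14] → ·
    (4,6)@(9, 13): e=[5,87,14] → █
  covered (12 px):
    · · · · · · · · · · · ·
    · · · · · · · · · · · ·
    · · · · · · █ · · · · ·
    · · · · · █ █ █ · · · ·
    · · · · · █ █ █ █ · · ·
    · · · · · █ █ · · · · ·
    · · · · █ █ · · · · · ·
    · · · · · · · · · · · ·
    · · · · · · · · · · · ·
T2:
  2·area = 78  (B↔C swapped to make it positive)
  edge (20, 4)→(14, 12): d=(-6,8) right/bottom  bias=-1
  edge (14, 12)→(11, 3): d=(-3,-9) top-left  bias=+0
  edge (11, 3)→(20, 4): d=(9,1) right/bottom  bias=-1
    (5,1)@(11, 3): e=[78,0,0] → ·  [on edge]
    (6,2)@(13, 5): e=[50,12,16] → █
    (7,2)@(15, 5): e=[34,30,14] → █
    (8,2)@(17, 5): e=[18,48,12] → █
    (9,2)@(19, 5): e=[2,66,10] → █
    (10,2)@(21, 5): e=[-14,84,8] → ·
    (6,3)@(13, 7): e=[38,6,34] → █
    (9,3)@(19, 7): e=[-10,60,28] → ·
    (6,4)@(13, 9): e=[26,0,52] → █  [on edge]
    (8,4)@(17, 9): e=[-6,36,48] → ·
    (6,5)@(13, 11): e=[14,-6,70] → ·
    (7,5)@(15, 11): e=[-2,12,68] → ·
    (7,7)@(15, 15): e=[-26,0,104] → ·  [on edge]
  covered (9 px):
    · · · · · · · · · · · ·
    · · · · · · · · · · · ·
    · · · · · · █ █ █ █ · ·
    · · · · · · █ █ █ · · ·
    · · · · · · █ █ · · · ·
    · · · · · · · · · · · ·
    · · · · · · · · · · · ·
    · · · · · · · · · · · ·
    · · · · · · · · · · · ·
T3:
  2·area = 164
  edge (16, 18)→(7, 8): d=(-9,-10) top-left  bias=+0
  edge (7, 8)→(18, 2): d=(11,-6) top-left  bias=+0
  edge (18, 2)→(16, 18): d=(-2,16) right/bottom  bias=-1
    (8,1)@(17, 3): e=[145,5,14] → █
    (9,1)@(19, 3): e=[165,17,-18] → ·
    (6,2)@(13, 5): e=[87,3,74] → █
    (7,2)@(15, 5): e=[107,15,42] → █
    (9,2)@(19, 5): e=[147,39,-22] → ·
    (4,3)@(9, 7): e=[29,1,134] → █
    (5,3)@(11, 7): e=[49,13,102] → █
    (9,3)@(19, 7): e=[129,61,-26] → ·
    (4,4)@(9, 9): e=[11,23,130] → █
    (9,4)@(19, 9): e=[111,83,-30] → ·
    (4,5)@(9, 11): e=[-7,45,126] → ·
    (5,5)@(11, 11): e=[13,57,94] → █
  covered (20 px):
    · · · · · · · · · · · ·
    · · · · · · · · █ · · ·
    · · · · · · █ █ █ · · ·
    · · · · █ █ █ █ █ · · ·
    · · · · █ █ █ █ █ · · ·
    · · · · · █ █ █ · · · ·
    · · · · · · █ █ · · · ·
    · · · · · · · █ · · · ·
    · · · · · · · · · · · ·
T4:
  2·area = 48
  edge (0, 0)→(12, 6): d=(12,6) right/bottom  bias=-1
  edge (12, 6)→(8, 8): d=(-4,2) right/bottom  bias=-1
  edge (8, 8)→(0, 0): d=(-8,-8) top-left  bias=+0
    (0,0)@(1, 1): e=[6,42,0] → █  [on edge]
    (1,0)@(3, 1): e=[-6,38,16] → ·
    (0,1)@(1, 3): e=[30,34,-16] → ·
    (1,1)@(3, 3): e=[18,30,0] → █  [on edge]
    (2,1)@(5, 3): e=[6,26,16] → █
    (3,1)@(7, 3): e=[-6,22,32] → ·
    (1,2)@(3, 5): e=[42,22,-16] → ·
    (2,2)@(5, 5): e=[30,18,0] → █  [on edge]
    (3,2)@(7, 5): e=[18,14,16] → █
    (4,2)@(9, 5): e=[6,10,32] → █
    (5,2)@(11, 5): e=[-6,6,48] → ·
    (2,3)@(5, 7): e=[54,10,-16] → ·
    (3,3)@(7, 7): e=[42,6,0] → █  [on edge]
    (4,4)@(9, 9): e=[54,-6,0] → ·  [on edge]
    (5,5)@(11, 11): e=[66,-18,0] → ·  [on edge]
    (6,6)@(13, 13): e=[78,-30,0] → ·  [on edge]
    (7,7)@(15, 15): e=[90,-42,0] → ·  [on edge]
    (8,8)@(17, 17): e=[102,-54,0] → ·  [on edge]
  covered (8 px):
    █ · · · · · · · · · · ·
    · █ █ · · · · · · · · ·
    · · █ █ █ · · · · · · ·
    · · · █ █ · · · · · · ·
    · · · · · · · · · · · ·
    · · · · · · · · · · · ·
    · · · · · · · · · · · ·
    · · · · · · · · · · · ·
    · · · · · · · · · · · ·

Z-buffer (winner per pixel, '.' = empty):
  4 . . . . . . . . . . .
  . 4 4 . . 0 . . 3 . . .
  . . 4 0 0 0 3 3 3 2 . .
  . . 0 0 0 3 3 3 3 . . .
  . 0 0 0 0 3 3 3 3 . . .
  . . 0 0 0 3 3 3 . . . .
  . . . 0 1 1 3 3 . . . .
  . . . . . . . 3 . . . .
  . . . . . . . . . . . .

Answer: 0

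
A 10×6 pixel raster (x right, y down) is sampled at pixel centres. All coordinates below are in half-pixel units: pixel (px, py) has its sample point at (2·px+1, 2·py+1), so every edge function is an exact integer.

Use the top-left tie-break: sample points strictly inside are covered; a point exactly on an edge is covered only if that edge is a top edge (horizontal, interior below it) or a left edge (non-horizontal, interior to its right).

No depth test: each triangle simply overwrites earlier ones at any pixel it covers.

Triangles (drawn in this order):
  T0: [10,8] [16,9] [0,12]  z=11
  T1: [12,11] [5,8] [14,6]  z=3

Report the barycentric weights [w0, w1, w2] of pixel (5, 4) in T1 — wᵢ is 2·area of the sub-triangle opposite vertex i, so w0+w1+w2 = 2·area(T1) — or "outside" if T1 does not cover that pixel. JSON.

T0:
  2·area = 34
  edge (10, 8)→(16, 9): d=(6,1) right/bottom  bias=-1
  edge (16, 9)→(0, 12): d=(-16,3) right/bottom  bias=-1
  edge (0, 12)→(10, 8): d=(10,-4) top-left  bias=+0
    (4,4)@(9, 9): e=[7,21,6] → X
    (5,4)@(11, 9): e=[5,15,14] → X
    (6,4)@(13, 9): e=[3,9,22] → X
    (7,4)@(15, 9): e=[1,3,30] → X
    (8,4)@(17, 9): e=[-1,-3,38] → .
    (1,5)@(3, 11): e=[25,7,2] → X
    (2,5)@(5, 11): e=[23,1,10] → X
    (3,5)@(7, 11): e=[21,-5,18] → .
    (4,5)@(9, 11): e=[19,-11,26] → .
    (5,5)@(11, 11): e=[17,-17,34] → .
    (6,5)@(13, 11): e=[15,-23,42] → .
    (7,5)@(15, 11): e=[13,-29,50] → .
  covered (6 px):
    . . . . . . . . . .
    . . . . . . . . . .
    . . . . . . . . . .
    . . . . . . . . . .
    . . . . X X X X . .
    . X X . . . . . . .
T1:
  2·area = 41
  edge (12, 11)→(5, 8): d=(-7,-3) top-left  bias=+0
  edge (5, 8)→(14, 6): d=(9,-2) top-left  bias=+0
  edge (14, 6)→(12, 11): d=(-2,5) right/bottom  bias=-1
    (5,3)@(11, 7): e=[25,3,13] → X
    (6,3)@(13, 7): e=[31,7,3] → X
    (7,3)@(15, 7): e=[37,11,-7] → .
    (4,4)@(9, 9): e=[5,17,19] → X
    (6,4)@(13, 9): e=[17,25,-1] → .
    (4,5)@(9, 11): e=[-9,35,15] → .
    (5,5)@(11, 11): e=[-3,39,5] → .
  covered (4 px):
    . . . . . . . . . .
    . . . . . . . . . .
    . . . . . . . . . .
    . . . . . X X . . .
    . . . . X X . . . .
    . . . . . . . . . .

Result: [21,9,11]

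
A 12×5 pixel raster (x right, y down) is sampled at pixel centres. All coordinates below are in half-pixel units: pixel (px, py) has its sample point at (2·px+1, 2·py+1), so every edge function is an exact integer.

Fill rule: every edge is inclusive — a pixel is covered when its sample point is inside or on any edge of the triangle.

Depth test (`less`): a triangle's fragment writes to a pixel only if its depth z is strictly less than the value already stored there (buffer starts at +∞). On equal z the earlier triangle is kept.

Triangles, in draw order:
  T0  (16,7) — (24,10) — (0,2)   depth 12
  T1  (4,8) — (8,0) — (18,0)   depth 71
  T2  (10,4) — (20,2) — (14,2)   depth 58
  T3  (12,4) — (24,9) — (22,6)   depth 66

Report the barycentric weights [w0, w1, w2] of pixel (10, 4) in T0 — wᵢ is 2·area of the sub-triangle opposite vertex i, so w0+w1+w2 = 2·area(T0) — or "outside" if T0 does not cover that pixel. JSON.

T0:
  2·area = 8
  edge (16, 7)→(24, 10): d=(8,3) inclusive
  edge (24, 10)→(0, 2): d=(-24,-8) inclusive
  edge (0, 2)→(16, 7): d=(16,5) inclusive
    (1,1)@(3, 3): e=[7,0,1] → #  [on edge]
    (2,1)@(5, 3): e=[1,16,-9] → ·
    (1,2)@(3, 5): e=[23,-48,33] → ·
    (4,2)@(9, 5): e=[5,0,3] → #  [on edge]
    (5,2)@(11, 5): e=[-1,16,-7] → ·
    (4,3)@(9, 7): e=[21,-48,35] → ·
    (7,3)@(15, 7): e=[3,0,5] → #  [on edge]
    (8,3)@(17, 7): e=[-3,16,-5] → ·
    (7,4)@(15, 9): e=[19,-48,37] → ·
    (10,4)@(21, 9): e=[1,0,7] → #  [on edge]
    (11,4)@(23, 9): e=[-5,16,-3] → ·
  covered (4 px):
    · · · · · · · · · · · ·
    · # · · · · · · · · · ·
    · · · · # · · · · · · ·
    · · · · · · · # · · · ·
    · · · · · · · · · · # ·
T1:
  2·area = 80
  edge (4, 8)→(8, 0): d=(4,-8) inclusive
  edge (8, 0)→(18, 0): d=(10,0) inclusive
  edge (18, 0)→(4, 8): d=(-14,8) inclusive
    (4,0)@(9, 1): e=[12,10,58] → #
    (5,0)@(11, 1): e=[28,10,42] → #
    (6,0)@(13, 1): e=[44,10,26] → #
    (7,0)@(15, 1): e=[60,10,10] → #
    (8,0)@(17, 1): e=[76,10,-6] → ·
    (3,1)@(7, 3): e=[4,30,46] → #
    (6,1)@(13, 3): e=[52,30,-2] → ·
    (7,1)@(15, 3): e=[68,30,-18] → ·
    (3,2)@(7, 5): e=[12,50,18] → #
    (5,2)@(11, 5): e=[44,50,-14] → ·
    (2,3)@(5, 7): e=[4,70,6] → #
    (3,3)@(7, 7): e=[20,70,-10] → ·
  covered (10 px):
    · · · · # # # # · · · ·
    · · · # # # · · · · · ·
    · · · # # · · · · · · ·
    · · # · · · · · · · · ·
    · · · · · · · · · · · ·
T2:
  2·area = 12  (B↔C swapped to make it positive)
  edge (10, 4)→(14, 2): d=(4,-2) inclusive
  edge (14, 2)→(20, 2): d=(6,0) inclusive
  edge (20, 2)→(10, 4): d=(-10,2) inclusive
    (6,1)@(13, 3): e=[2,6,4] → #
    (7,1)@(15, 3): e=[6,6,0] → #  [on edge]
    (8,1)@(17, 3): e=[10,6,-4] → ·
    (2,2)@(5, 5): e=[-6,18,0] → ·  [on edge]
    (6,2)@(13, 5): e=[10,18,-16] → ·
    (7,2)@(15, 5): e=[14,18,-20] → ·
  covered (2 px):
    · · · · · · · · · · · ·
    · · · · · · # # · · · ·
    · · · · · · · · · · · ·
    · · · · · · · · · · · ·
    · · · · · · · · · · · ·
T3:
  2·area = 26  (B↔C swapped to make it positive)
  edge (12, 4)→(22, 6): d=(10,2) inclusive
  edge (22, 6)→(24, 9): d=(2,3) inclusive
  edge (24, 9)→(12, 4): d=(-12,-5) inclusive
    (3,1)@(7, 3): e=[0,39,-13] → ·  [on edge]
    (7,2)@(15, 5): e=[4,19,3] → #
    (8,2)@(17, 5): e=[0,13,13] → #  [on edge]
    (9,2)@(19, 5): e=[-4,7,23] → ·
    (7,3)@(15, 7): e=[24,23,-21] → ·
    (8,3)@(17, 7): e=[20,17,-11] → ·
    (10,3)@(21, 7): e=[12,5,9] → #
    (11,3)@(23, 7): e=[8,-1,19] → ·
    (10,4)@(21, 9): e=[32,9,-15] → ·
  covered (3 px):
    · · · · · · · · · · · ·
    · · · · · · · · · · · ·
    · · · · · · · # # · · ·
    · · · · · · · · · · # ·
    · · · · · · · · · · · ·

Answer: [0,7,1]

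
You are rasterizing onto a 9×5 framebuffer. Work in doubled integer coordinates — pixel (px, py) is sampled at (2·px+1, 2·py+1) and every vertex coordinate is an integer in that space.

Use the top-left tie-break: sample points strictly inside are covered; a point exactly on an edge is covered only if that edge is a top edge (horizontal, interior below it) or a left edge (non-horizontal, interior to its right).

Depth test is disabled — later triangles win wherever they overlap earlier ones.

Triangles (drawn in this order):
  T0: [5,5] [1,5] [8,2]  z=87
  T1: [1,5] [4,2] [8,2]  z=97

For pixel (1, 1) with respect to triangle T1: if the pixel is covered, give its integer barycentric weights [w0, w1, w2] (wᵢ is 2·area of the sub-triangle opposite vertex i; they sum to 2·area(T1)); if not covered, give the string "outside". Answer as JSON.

T0:
  2·area = 12
  edge (5, 5)→(1, 5): d=(-4,0) right/bottom  bias=-1
  edge (1, 5)→(8, 2): d=(7,-3) top-left  bias=+0
  edge (8, 2)→(5, 5): d=(-3,3) right/bottom  bias=-1
    (4,0)@(9, 1): e=[16,-4,0] → .  [on edge]
    (3,1)@(7, 3): e=[8,4,0] → .  [on edge]
    (0,2)@(1, 5): e=[0,0,12] → .  [on edge]
    (1,2)@(3, 5): e=[0,6,6] → .  [on edge]
    (2,2)@(5, 5): e=[0,12,0] → .  [on edge]
    (3,2)@(7, 5): e=[0,18,-6] → .  [on edge]
    (4,2)@(9, 5): e=[0,24,-12] → .  [on edge]
    (5,2)@(11, 5): e=[0,30,-18] → .  [on edge]
    (6,2)@(13, 5): e=[0,36,-24] → .  [on edge]
    (7,2)@(15, 5): e=[0,42,-30] → .  [on edge]
    (8,2)@(17, 5): e=[0,48,-36] → .  [on edge]
    (1,3)@(3, 7): e=[-8,20,0] → .  [on edge]
    (0,4)@(1, 9): e=[-16,28,0] → .  [on edge]
  covered (0 px):
    . . . . . . . . .
    . . . . . . . . .
    . . . . . . . . .
    . . . . . . . . .
    . . . . . . . . .
T1:
  2·area = 12
  edge (1, 5)→(4, 2): d=(3,-3) top-left  bias=+0
  edge (4, 2)→(8, 2): d=(4,0) top-left  bias=+0
  edge (8, 2)→(1, 5): d=(-7,3) right/bottom  bias=-1
    (2,0)@(5, 1): e=[0,-4,16] → .  [on edge]
    (1,1)@(3, 3): e=[0,4,8] → X  [on edge]
    (2,1)@(5, 3): e=[6,4,2] → X
    (3,1)@(7, 3): e=[12,4,-4] → .
    (0,2)@(1, 5): e=[0,12,0] → .  [on edge]
    (1,2)@(3, 5): e=[6,12,-6] → .
    (2,2)@(5, 5): e=[12,12,-12] → .
  covered (2 px):
    . . . . . . . . .
    . X X . . . . . .
    . . . . . . . . .
    . . . . . . . . .
    . . . . . . . . .

Final: [4,8,0]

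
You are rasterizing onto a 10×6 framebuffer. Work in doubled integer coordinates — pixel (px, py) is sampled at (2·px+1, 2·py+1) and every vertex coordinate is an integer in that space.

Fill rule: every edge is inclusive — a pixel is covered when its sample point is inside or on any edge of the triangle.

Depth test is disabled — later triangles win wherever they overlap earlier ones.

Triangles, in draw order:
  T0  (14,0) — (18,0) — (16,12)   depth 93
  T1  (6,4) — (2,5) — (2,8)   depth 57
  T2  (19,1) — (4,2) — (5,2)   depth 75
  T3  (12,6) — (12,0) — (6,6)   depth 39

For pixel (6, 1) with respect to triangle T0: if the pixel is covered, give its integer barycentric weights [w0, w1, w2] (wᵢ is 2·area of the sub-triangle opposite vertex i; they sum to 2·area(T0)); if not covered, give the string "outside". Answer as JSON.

T0:
  2·area = 48
  edge (14, 0)→(18, 0): d=(4,0) inclusive
  edge (18, 0)→(16, 12): d=(-2,12) inclusive
  edge (16, 12)→(14, 0): d=(-2,-12) inclusive
    (7,0)@(15, 1): e=[4,34,10] → █
    (8,0)@(17, 1): e=[4,10,34] → █
    (9,0)@(19, 1): e=[4,-14,58] → ·
    (7,1)@(15, 3): e=[12,30,6] → █
    (9,1)@(19, 3): e=[12,-18,54] → ·
    (7,2)@(15, 5): e=[20,26,2] → █
    (9,2)@(19, 5): e=[20,-22,50] → ·
    (7,3)@(15, 7): e=[28,22,-2] → ·
    (8,3)@(17, 7): e=[28,-2,22] → ·
  covered (6 px):
    · · · · · · · █ █ ·
    · · · · · · · █ █ ·
    · · · · · · · █ █ ·
    · · · · · · · · · ·
    · · · · · · · · · ·
    · · · · · · · · · ·
T1:
  2·area = 12  (B↔C swapped to make it positive)
  edge (6, 4)→(2, 8): d=(-4,4) inclusive
  edge (2, 8)→(2, 5): d=(0,-3) inclusive
  edge (2, 5)→(6, 4): d=(4,-1) inclusive
    (4,0)@(9, 1): e=[0,21,-9] → ·  [on edge]
    (3,1)@(7, 3): e=[0,15,-3] → ·  [on edge]
    (1,2)@(3, 5): e=[8,3,1] → █
    (2,2)@(5, 5): e=[0,9,3] → █  [on edge]
    (3,2)@(7, 5): e=[-8,15,5] → ·
    (1,3)@(3, 7): e=[0,3,9] → █  [on edge]
    (2,3)@(5, 7): e=[-8,9,11] → ·
    (0,4)@(1, 9): e=[0,-3,15] → ·  [on edge]
    (1,4)@(3, 9): e=[-8,3,17] → ·
  covered (3 px):
    · · · · · · · · · ·
    · · · · · · · · · ·
    · █ █ · · · · · · ·
    · █ · · · · · · · ·
    · · · · · · · · · ·
    · · · · · · · · · ·
T2:
  2·area = 1  (B↔C swapped to make it positive)
  edge (19, 1)→(5, 2): d=(-14,1) inclusive
  edge (5, 2)→(4, 2): d=(-1,0) inclusive
  edge (4, 2)→(19, 1): d=(15,-1) inclusive
    (9,0)@(19, 1): e=[0,1,0] → █  [on edge]
    (9,1)@(19, 3): e=[-28,-1,30] → ·
  covered (1 px):
    · · · · · · · · · █
    · · · · · · · · · ·
    · · · · · · · · · ·
    · · · · · · · · · ·
    · · · · · · · · · ·
    · · · · · · · · · ·
T3:
  2·area = 36  (B↔C swapped to make it positive)
  edge (12, 6)→(6, 6): d=(-6,0) inclusive
  edge (6, 6)→(12, 0): d=(6,-6) inclusive
  edge (12, 0)→(12, 6): d=(0,6) inclusive
    (5,0)@(11, 1): e=[30,0,6] → █  [on edge]
    (6,0)@(13, 1): e=[30,12,-6] → ·
    (4,1)@(9, 3): e=[18,0,18] → █  [on edge]
    (6,1)@(13, 3): e=[18,24,-6] → ·
    (3,2)@(7, 5): e=[6,0,30] → █  [on edge]
    (6,2)@(13, 5): e=[6,36,-6] → ·
    (2,3)@(5, 7): e=[-6,0,42] → ·  [on edge]
    (3,3)@(7, 7): e=[-6,12,30] → ·
    (4,3)@(9, 7): e=[-6,24,18] → ·
    (5,3)@(11, 7): e=[-6,36,6] → ·
    (1,4)@(3, 9): e=[-18,0,54] → ·  [on edge]
    (0,5)@(1, 11): e=[-30,0,66] → ·  [on edge]
  covered (6 px):
    · · · · · █ · · · ·
    · · · · █ █ · · · ·
    · · · █ █ █ · · · ·
    · · · · · · · · · ·
    · · · · · · · · · ·
    · · · · · · · · · ·

Answer: "outside"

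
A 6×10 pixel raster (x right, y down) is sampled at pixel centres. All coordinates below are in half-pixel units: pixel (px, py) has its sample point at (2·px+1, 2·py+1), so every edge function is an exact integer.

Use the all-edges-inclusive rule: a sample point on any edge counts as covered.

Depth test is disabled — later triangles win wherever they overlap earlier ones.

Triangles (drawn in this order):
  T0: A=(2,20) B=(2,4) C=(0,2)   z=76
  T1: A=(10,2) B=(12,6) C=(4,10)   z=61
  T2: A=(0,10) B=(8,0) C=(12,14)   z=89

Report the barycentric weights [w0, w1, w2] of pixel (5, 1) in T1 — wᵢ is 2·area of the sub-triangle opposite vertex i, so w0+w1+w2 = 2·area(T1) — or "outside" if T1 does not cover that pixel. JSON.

T0:
  2·area = 32  (B↔C swapped to make it positive)
  edge (2, 20)→(0, 2): d=(-2,-18) inclusive
  edge (0, 2)→(2, 4): d=(2,2) inclusive
  edge (2, 4)→(2, 20): d=(0,16) inclusive
    (0,1)@(1, 3): e=[16,0,16] → #  [on edge]
    (1,1)@(3, 3): e=[52,-4,-16] → ·
    (0,2)@(1, 5): e=[12,4,16] → #
    (1,2)@(3, 5): e=[48,0,-16] → ·  [on edge]
    (0,3)@(1, 7): e=[8,8,16] → #
    (1,3)@(3, 7): e=[44,4,-16] → ·
    (2,3)@(5, 7): e=[80,0,-48] → ·  [on edge]
    (0,4)@(1, 9): e=[4,12,16] → #
    (1,4)@(3, 9): e=[40,8,-16] → ·
    (3,4)@(7, 9): e=[112,0,-80] → ·  [on edge]
    (0,5)@(1, 11): e=[0,16,16] → #  [on edge]
    (1,5)@(3, 11): e=[36,12,-16] → ·
    (4,5)@(9, 11): e=[144,0,-112] → ·  [on edge]
    (5,6)@(11, 13): e=[176,0,-144] → ·  [on edge]
  covered (5 px):
    · · · · · ·
    # · · · · ·
    # · · · · ·
    # · · · · ·
    # · · · · ·
    # · · · · ·
    · · · · · ·
    · · · · · ·
    · · · · · ·
    · · · · · ·
T1:
  2·area = 40
  edge (10, 2)→(12, 6): d=(2,4) inclusive
  edge (12, 6)→(4, 10): d=(-8,4) inclusive
  edge (4, 10)→(10, 2): d=(6,-8) inclusive
    (4,2)@(9, 5): e=[10,20,10] → #
    (5,2)@(11, 5): e=[2,12,26] → #
    (3,3)@(7, 7): e=[22,12,6] → #
    (5,3)@(11, 7): e=[6,-4,38] → ·
    (2,4)@(5, 9): e=[34,4,2] → #
    (3,4)@(7, 9): e=[26,-4,18] → ·
    (4,4)@(9, 9): e=[18,-12,34] → ·
    (2,5)@(5, 11): e=[38,-12,14] → ·
  covered (5 px):
    · · · · · ·
    · · · · · ·
    · · · · # #
    · · · # # ·
    · · # · · ·
    · · · · · ·
    · · · · · ·
    · · · · · ·
    · · · · · ·
    · · · · · ·
T2:
  2·area = 152
  edge (0, 10)→(8, 0): d=(8,-10) inclusive
  edge (8, 0)→(12, 14): d=(4,14) inclusive
  edge (12, 14)→(0, 10): d=(-12,-4) inclusive
    (3,1)@(7, 3): e=[14,26,112] → #
    (4,1)@(9, 3): e=[34,-2,120] → ·
    (2,2)@(5, 5): e=[10,62,80] → #
    (4,2)@(9, 5): e=[50,6,96] → #
    (5,2)@(11, 5): e=[70,-22,104] → ·
    (1,3)@(3, 7): e=[6,98,48] → #
    (5,3)@(11, 7): e=[86,-14,80] → ·
    (0,4)@(1, 9): e=[2,134,16] → #
    (5,4)@(11, 9): e=[102,-6,56] → ·
    (0,5)@(1, 11): e=[18,142,-8] → ·
    (1,5)@(3, 11): e=[38,114,0] → #  [on edge]
    (5,5)@(11, 11): e=[118,2,32] → #
    (4,6)@(9, 13): e=[114,38,0] → #  [on edge]
  covered (20 px):
    · · · · · ·
    · · · # · ·
    · · # # # ·
    · # # # # ·
    # # # # # ·
    · # # # # #
    · · · · # #
    · · · · · ·
    · · · · · ·
    · · · · · ·

Result: "outside"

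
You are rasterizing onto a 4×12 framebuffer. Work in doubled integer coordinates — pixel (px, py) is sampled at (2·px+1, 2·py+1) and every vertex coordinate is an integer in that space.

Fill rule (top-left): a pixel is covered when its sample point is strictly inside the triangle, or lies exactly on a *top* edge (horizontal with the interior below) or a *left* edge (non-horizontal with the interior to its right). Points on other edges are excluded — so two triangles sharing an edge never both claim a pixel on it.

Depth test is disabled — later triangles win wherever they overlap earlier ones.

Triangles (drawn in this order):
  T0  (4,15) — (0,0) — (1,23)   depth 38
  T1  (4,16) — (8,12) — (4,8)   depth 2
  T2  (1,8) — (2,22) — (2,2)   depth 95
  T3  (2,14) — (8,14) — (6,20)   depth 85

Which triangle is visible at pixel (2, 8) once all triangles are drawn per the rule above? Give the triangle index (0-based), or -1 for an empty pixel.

T0:
  2·area = 77  (B↔C swapped to make it positive)
  edge (4, 15)→(1, 23): d=(-3,8) right/bottom  bias=-1
  edge (1, 23)→(0, 0): d=(-1,-23) top-left  bias=+0
  edge (0, 0)→(4, 15): d=(4,15) right/bottom  bias=-1
    (0,2)@(1, 5): e=[54,18,5] → X
    (1,2)@(3, 5): e=[38,64,-25] → .
    (0,3)@(1, 7): e=[48,16,13] → X
    (1,3)@(3, 7): e=[32,62,-17] → .
    (3,3)@(7, 7): e=[0,154,-77] → .  [on edge]
    (0,4)@(1, 9): e=[42,14,21] → X
    (1,4)@(3, 9): e=[26,60,-9] → .
    (0,5)@(1, 11): e=[36,12,29] → X
    (1,5)@(3, 11): e=[20,58,-1] → .
    (0,6)@(1, 13): e=[30,10,37] → X
    (1,6)@(3, 13): e=[14,56,7] → X
    (2,6)@(5, 13): e=[-2,102,-23] → .
    (0,11)@(1, 23): e=[0,0,77] → .  [on edge]
  covered (12 px):
    . . . .
    . . . .
    X . . .
    X . . .
    X . . .
    X . . .
    X X . .
    X X . .
    X X . .
    X . . .
    X . . .
    . . . .
T1:
  2·area = 32  (B↔C swapped to make it positive)
  edge (4, 16)→(4, 8): d=(0,-8) top-left  bias=+0
  edge (4, 8)→(8, 12): d=(4,4) right/bottom  bias=-1
  edge (8, 12)→(4, 16): d=(-4,4) right/bottom  bias=-1
    (0,2)@(1, 5): e=[-24,0,56] → .  [on edge]
    (1,3)@(3, 7): e=[-8,0,40] → .  [on edge]
    (2,4)@(5, 9): e=[8,0,24] → .  [on edge]
    (2,5)@(5, 11): e=[8,8,16] → X
    (3,5)@(7, 11): e=[24,0,8] → .  [on edge]
    (2,6)@(5, 13): e=[8,16,8] → X
    (3,6)@(7, 13): e=[24,8,0] → .  [on edge]
    (2,7)@(5, 15): e=[8,24,0] → .  [on edge]
    (1,8)@(3, 17): e=[-8,40,0] → .  [on edge]
    (0,9)@(1, 19): e=[-24,56,0] → .  [on edge]
  covered (2 px):
    . . . .
    . . . .
    . . . .
    . . . .
    . . . .
    . . X .
    . . X .
    . . . .
    . . . .
    . . . .
    . . . .
    . . . .
T2:
  2·area = 20  (B↔C swapped to make it positive)
  edge (1, 8)→(2, 2): d=(1,-6) top-left  bias=+0
  edge (2, 2)→(2, 22): d=(0,20) right/bottom  bias=-1
  edge (2, 22)→(1, 8): d=(-1,-14) top-left  bias=+0
  covered (0 px):
    . . . .
    . . . .
    . . . .
    . . . .
    . . . .
    . . . .
    . . . .
    . . . .
    . . . .
    . . . .
    . . . .
    . . . .
T3:
  2·area = 36
  edge (2, 14)→(8, 14): d=(6,0) top-left  bias=+0
  edge (8, 14)→(6, 20): d=(-2,6) right/bottom  bias=-1
  edge (6, 20)→(2, 14): d=(-4,-6) top-left  bias=+0
    (1,7)@(3, 15): e=[6,28,2] → X
    (2,7)@(5, 15): e=[6,16,14] → X
    (3,7)@(7, 15): e=[6,4,26] → X
    (1,8)@(3, 17): e=[18,24,-6] → .
    (2,8)@(5, 17): e=[18,12,6] → X
    (3,8)@(7, 17): e=[18,0,18] → .  [on edge]
    (2,9)@(5, 19): e=[30,8,-2] → .
    (2,11)@(5, 23): e=[54,0,-18] → .  [on edge]
  covered (4 px):
    . . . .
    . . . .
    . . . .
    . . . .
    . . . .
    . . . .
    . . . .
    . X X X
    . . X .
    . . . .
    . . . .
    . . . .

Z-buffer (winner per pixel, '.' = empty):
  . . . .
  . . . .
  0 . . .
  0 . . .
  0 . . .
  0 . 1 .
  0 0 1 .
  0 3 3 3
  0 0 3 .
  0 . . .
  0 . . .
  . . . .

Answer: 3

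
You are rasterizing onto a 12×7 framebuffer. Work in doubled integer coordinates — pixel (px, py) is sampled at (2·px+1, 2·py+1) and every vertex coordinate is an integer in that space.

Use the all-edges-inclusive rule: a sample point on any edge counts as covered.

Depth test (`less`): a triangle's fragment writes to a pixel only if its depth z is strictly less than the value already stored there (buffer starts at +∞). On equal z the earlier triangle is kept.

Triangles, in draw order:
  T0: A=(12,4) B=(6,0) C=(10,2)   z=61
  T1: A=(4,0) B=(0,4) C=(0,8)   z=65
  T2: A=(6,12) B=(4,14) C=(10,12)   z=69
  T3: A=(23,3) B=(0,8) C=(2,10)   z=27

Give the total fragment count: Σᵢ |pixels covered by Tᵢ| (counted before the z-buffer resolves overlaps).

T0:
  2·area = 4
  edge (12, 4)→(6, 0): d=(-6,-4) inclusive
  edge (6, 0)→(10, 2): d=(4,2) inclusive
  edge (10, 2)→(12, 4): d=(2,2) inclusive
    (4,0)@(9, 1): e=[6,-2,0] → .  [on edge]
    (5,1)@(11, 3): e=[2,2,0] → X  [on edge]
    (6,1)@(13, 3): e=[10,-2,-4] → .
    (5,2)@(11, 5): e=[-10,10,4] → .
    (6,2)@(13, 5): e=[-2,6,0] → .  [on edge]
    (7,3)@(15, 7): e=[-6,10,0] → .  [on edge]
    (8,4)@(17, 9): e=[-10,14,0] → .  [on edge]
    (9,5)@(19, 11): e=[-14,18,0] → .  [on edge]
    (10,6)@(21, 13): e=[-18,22,0] → .  [on edge]
  covered (1 px):
    . . . . . . . . . . . .
    . . . . . X . . . . . .
    . . . . . . . . . . . .
    . . . . . . . . . . . .
    . . . . . . . . . . . .
    . . . . . . . . . . . .
    . . . . . . . . . . . .
T1:
  2·area = 16  (B↔C swapped to make it positive)
  edge (4, 0)→(0, 8): d=(-4,8) inclusive
  edge (0, 8)→(0, 4): d=(0,-4) inclusive
  edge (0, 4)→(4, 0): d=(4,-4) inclusive
    (1,0)@(3, 1): e=[4,12,0] → X  [on edge]
    (2,0)@(5, 1): e=[-12,20,8] → .
    (0,1)@(1, 3): e=[12,4,0] → X  [on edge]
    (1,1)@(3, 3): e=[-4,12,8] → .
    (0,2)@(1, 5): e=[4,4,8] → X
    (1,2)@(3, 5): e=[-12,12,16] → .
    (0,3)@(1, 7): e=[-4,4,16] → .
  covered (3 px):
    . X . . . . . . . . . .
    X . . . . . . . . . . .
    X . . . . . . . . . . .
    . . . . . . . . . . . .
    . . . . . . . . . . . .
    . . . . . . . . . . . .
    . . . . . . . . . . . .
T2:
  2·area = 8  (B↔C swapped to make it positive)
  edge (6, 12)→(10, 12): d=(4,0) inclusive
  edge (10, 12)→(4, 14): d=(-6,2) inclusive
  edge (4, 14)→(6, 12): d=(2,-2) inclusive
    (8,0)@(17, 1): e=[-44,52,0] → .  [on edge]
    (7,1)@(15, 3): e=[-36,44,0] → .  [on edge]
    (6,2)@(13, 5): e=[-28,36,0] → .  [on edge]
    (5,3)@(11, 7): e=[-20,28,0] → .  [on edge]
    (4,4)@(9, 9): e=[-12,20,0] → .  [on edge]
    (9,4)@(19, 9): e=[-12,0,20] → .  [on edge]
    (3,5)@(7, 11): e=[-4,12,0] → .  [on edge]
    (6,5)@(13, 11): e=[-4,0,12] → .  [on edge]
    (2,6)@(5, 13): e=[4,4,0] → X  [on edge]
    (3,6)@(7, 13): e=[4,0,4] → X  [on edge]
    (4,6)@(9, 13): e=[4,-4,8] → .
  covered (2 px):
    . . . . . . . . . . . .
    . . . . . . . . . . . .
    . . . . . . . . . . . .
    . . . . . . . . . . . .
    . . . . . . . . . . . .
    . . . . . . . . . . . .
    . . X X . . . . . . . .
T3:
  2·area = 56  (B↔C swapped to make it positive)
  edge (23, 3)→(2, 10): d=(-21,7) inclusive
  edge (2, 10)→(0, 8): d=(-2,-2) inclusive
  edge (0, 8)→(23, 3): d=(23,-5) inclusive
    (11,1)@(23, 3): e=[0,56,0] → X  [on edge]
    (7,2)@(15, 5): e=[14,36,6] → X
    (8,2)@(17, 5): e=[0,40,16] → X  [on edge]
    (9,2)@(19, 5): e=[-14,44,26] → .
    (11,2)@(23, 5): e=[-42,52,46] → .
    (2,3)@(5, 7): e=[42,12,2] → X
    (3,3)@(7, 7): e=[28,16,12] → X
    (4,3)@(9, 7): e=[14,20,22] → X
    (5,3)@(11, 7): e=[0,24,32] → X  [on edge]
    (6,3)@(13, 7): e=[-14,28,42] → .
    (7,3)@(15, 7): e=[-28,32,52] → .
    (8,3)@(17, 7): e=[-42,36,62] → .
    (0,4)@(1, 9): e=[28,0,28] → X  [on edge]
    (2,4)@(5, 9): e=[0,8,48] → X  [on edge]
    (1,5)@(3, 11): e=[-28,0,84] → .  [on edge]
    (2,6)@(5, 13): e=[-84,0,140] → .  [on edge]
  covered (10 px):
    . . . . . . . . . . . .
    . . . . . . . . . . . X
    . . . . . . . X X . . .
    . . X X X X . . . . . .
    X X X . . . . . . . . .
    . . . . . . . . . . . .
    . . . . . . . . . . . .

Result: 16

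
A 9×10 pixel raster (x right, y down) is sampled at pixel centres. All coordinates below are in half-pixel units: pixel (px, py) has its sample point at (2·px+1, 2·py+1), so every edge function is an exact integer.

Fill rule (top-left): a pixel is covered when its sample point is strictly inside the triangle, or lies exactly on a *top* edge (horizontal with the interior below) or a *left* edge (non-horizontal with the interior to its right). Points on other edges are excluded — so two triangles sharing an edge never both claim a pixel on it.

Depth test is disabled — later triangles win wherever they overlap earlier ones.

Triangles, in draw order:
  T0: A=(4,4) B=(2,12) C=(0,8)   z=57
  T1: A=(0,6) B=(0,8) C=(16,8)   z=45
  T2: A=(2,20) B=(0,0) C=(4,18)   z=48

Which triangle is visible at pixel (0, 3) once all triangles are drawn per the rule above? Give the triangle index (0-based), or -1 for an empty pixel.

T0:
  2·area = 24
  edge (4, 4)→(2, 12): d=(-2,8) right/bottom  bias=-1
  edge (2, 12)→(0, 8): d=(-2,-4) top-left  bias=+0
  edge (0, 8)→(4, 4): d=(4,-4) top-left  bias=+0
    (3,0)@(7, 1): e=[-18,42,0] → .  [on edge]
    (2,1)@(5, 3): e=[-6,30,0] → .  [on edge]
    (1,2)@(3, 5): e=[6,18,0] → X  [on edge]
    (2,2)@(5, 5): e=[-10,26,8] → .
    (0,3)@(1, 7): e=[18,6,0] → X  [on edge]
    (2,3)@(5, 7): e=[-14,22,16] → .
    (0,4)@(1, 9): e=[14,2,8] → X
    (1,4)@(3, 9): e=[-2,10,16] → .
    (0,5)@(1, 11): e=[10,-2,16] → .
  covered (4 px):
    . . . . . . . . .
    . . . . . . . . .
    . X . . . . . . .
    X X . . . . . . .
    X . . . . . . . .
    . . . . . . . . .
    . . . . . . . . .
    . . . . . . . . .
    . . . . . . . . .
    . . . . . . . . .
T1:
  2·area = 32  (B↔C swapped to make it positive)
  edge (0, 6)→(16, 8): d=(16,2) right/bottom  bias=-1
  edge (16, 8)→(0, 8): d=(-16,0) right/bottom  bias=-1
  edge (0, 8)→(0, 6): d=(0,-2) top-left  bias=+0
    (0,3)@(1, 7): e=[14,16,2] → X
    (1,3)@(3, 7): e=[10,16,6] → X
    (2,3)@(5, 7): e=[6,16,10] → X
    (3,3)@(7, 7): e=[2,16,14] → X
    (4,3)@(9, 7): e=[-2,16,18] → .
    (0,4)@(1, 9): e=[46,-16,2] → .
    (1,4)@(3, 9): e=[42,-16,6] → .
    (2,4)@(5, 9): e=[38,-16,10] → .
    (3,4)@(7, 9): e=[34,-16,14] → .
  covered (4 px):
    . . . . . . . . .
    . . . . . . . . .
    . . . . . . . . .
    X X X X . . . . .
    . . . . . . . . .
    . . . . . . . . .
    . . . . . . . . .
    . . . . . . . . .
    . . . . . . . . .
    . . . . . . . . .
T2:
  2·area = 44
  edge (2, 20)→(0, 0): d=(-2,-20) top-left  bias=+0
  edge (0, 0)→(4, 18): d=(4,18) right/bottom  bias=-1
  edge (4, 18)→(2, 20): d=(-2,2) right/bottom  bias=-1
    (0,2)@(1, 5): e=[10,2,32] → X
    (1,2)@(3, 5): e=[50,-34,28] → .
    (8,2)@(17, 5): e=[330,-286,0] → .  [on edge]
    (0,3)@(1, 7): e=[6,10,28] → X
    (1,3)@(3, 7): e=[46,-26,24] → .
    (7,3)@(15, 7): e=[286,-242,0] → .  [on edge]
    (0,4)@(1, 9): e=[2,18,24] → X
    (1,4)@(3, 9): e=[42,-18,20] → .
    (6,4)@(13, 9): e=[242,-198,0] → .  [on edge]
    (0,5)@(1, 11): e=[-2,26,20] → .
    (5,5)@(11, 11): e=[198,-154,0] → .  [on edge]
    (4,6)@(9, 13): e=[154,-110,0] → .  [on edge]
    (3,7)@(7, 15): e=[110,-66,0] → .  [on edge]
    (2,8)@(5, 17): e=[66,-22,0] → .  [on edge]
    (1,9)@(3, 19): e=[22,22,0] → .  [on edge]
  covered (5 px):
    . . . . . . . . .
    . . . . . . . . .
    X . . . . . . . .
    X . . . . . . . .
    X . . . . . . . .
    . . . . . . . . .
    . . . . . . . . .
    . X . . . . . . .
    . X . . . . . . .
    . . . . . . . . .

Z-buffer (winner per pixel, '.' = empty):
  . . . . . . . . .
  . . . . . . . . .
  2 0 . . . . . . .
  2 1 1 1 . . . . .
  2 . . . . . . . .
  . . . . . . . . .
  . . . . . . . . .
  . 2 . . . . . . .
  . 2 . . . . . . .
  . . . . . . . . .

Result: 2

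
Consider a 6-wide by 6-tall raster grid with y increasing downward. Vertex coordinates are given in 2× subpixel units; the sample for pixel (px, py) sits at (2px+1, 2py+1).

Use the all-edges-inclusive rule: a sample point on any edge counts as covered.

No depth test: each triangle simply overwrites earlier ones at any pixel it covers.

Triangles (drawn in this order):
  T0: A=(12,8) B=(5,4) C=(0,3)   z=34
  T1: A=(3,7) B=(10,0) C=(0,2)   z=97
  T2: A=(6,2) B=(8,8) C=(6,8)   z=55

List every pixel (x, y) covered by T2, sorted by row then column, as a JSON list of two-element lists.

T0:
  2·area = 13  (B↔C swapped to make it positive)
  edge (12, 8)→(0, 3): d=(-12,-5) inclusive
  edge (0, 3)→(5, 4): d=(5,1) inclusive
  edge (5, 4)→(12, 8): d=(7,4) inclusive
    (2,2)@(5, 5): e=[1,5,7] → X
    (3,2)@(7, 5): e=[11,3,-1] → .
    (2,3)@(5, 7): e=[-23,15,21] → .
  covered (1 px):
    . . . . . .
    . . . . . .
    . . X . . .
    . . . . . .
    . . . . . .
    . . . . . .
T1:
  2·area = 56  (B↔C swapped to make it positive)
  edge (3, 7)→(0, 2): d=(-3,-5) inclusive
  edge (0, 2)→(10, 0): d=(10,-2) inclusive
  edge (10, 0)→(3, 7): d=(-7,7) inclusive
    (2,0)@(5, 1): e=[28,0,28] → X  [on edge]
    (3,0)@(7, 1): e=[38,4,14] → X
    (4,0)@(9, 1): e=[48,8,0] → X  [on edge]
    (5,0)@(11, 1): e=[58,12,-14] → .
    (0,1)@(1, 3): e=[2,12,42] → X
    (1,1)@(3, 3): e=[12,16,28] → X
    (3,1)@(7, 3): e=[32,24,0] → X  [on edge]
    (4,1)@(9, 3): e=[42,28,-14] → .
    (0,2)@(1, 5): e=[-4,32,28] → .
    (1,2)@(3, 5): e=[6,36,14] → X
    (2,2)@(5, 5): e=[16,40,0] → X  [on edge]
    (3,2)@(7, 5): e=[26,44,-14] → .
    (1,3)@(3, 7): e=[0,56,0] → X  [on edge]
    (0,4)@(1, 9): e=[-16,72,0] → .  [on edge]
  covered (10 px):
    . . X X X .
    X X X X . .
    . X X . . .
    . X . . . .
    . . . . . .
    . . . . . .
T2:
  2·area = 12
  edge (6, 2)→(8, 8): d=(2,6) inclusive
  edge (8, 8)→(6, 8): d=(-2,0) inclusive
  edge (6, 8)→(6, 2): d=(0,-6) inclusive
    (3,2)@(7, 5): e=[0,6,6] → X  [on edge]
    (4,2)@(9, 5): e=[-12,6,18] → .
    (3,3)@(7, 7): e=[4,2,6] → X
    (4,3)@(9, 7): e=[-8,2,18] → .
    (3,4)@(7, 9): e=[8,-2,6] → .
    (4,5)@(9, 11): e=[0,-6,18] → .  [on edge]
  covered (2 px):
    . . . . . .
    . . . . . .
    . . . X . .
    . . . X . .
    . . . . . .
    . . . . . .

Final: [[3,2],[3,3]]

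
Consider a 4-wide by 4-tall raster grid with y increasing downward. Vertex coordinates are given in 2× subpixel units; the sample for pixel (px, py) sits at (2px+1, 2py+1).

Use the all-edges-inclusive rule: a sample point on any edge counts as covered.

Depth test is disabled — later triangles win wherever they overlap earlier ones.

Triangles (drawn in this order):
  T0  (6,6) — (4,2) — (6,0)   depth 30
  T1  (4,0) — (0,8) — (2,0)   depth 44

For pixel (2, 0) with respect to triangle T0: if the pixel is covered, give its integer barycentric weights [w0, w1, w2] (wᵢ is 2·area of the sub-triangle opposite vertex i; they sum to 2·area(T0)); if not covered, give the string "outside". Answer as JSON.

T0:
  2·area = 12
  edge (6, 6)→(4, 2): d=(-2,-4) inclusive
  edge (4, 2)→(6, 0): d=(2,-2) inclusive
  edge (6, 0)→(6, 6): d=(0,6) inclusive
    (2,0)@(5, 1): e=[6,0,6] → #  [on edge]
    (3,0)@(7, 1): e=[14,4,-6] → ·
    (1,1)@(3, 3): e=[-6,0,18] → ·  [on edge]
    (2,1)@(5, 3): e=[2,4,6] → #
    (3,1)@(7, 3): e=[10,8,-6] → ·
    (0,2)@(1, 5): e=[-18,0,30] → ·  [on edge]
    (2,2)@(5, 5): e=[-2,8,6] → ·
  covered (2 px):
    · · # ·
    · · # ·
    · · · ·
    · · · ·
T1:
  2·area = 16
  edge (4, 0)→(0, 8): d=(-4,8) inclusive
  edge (0, 8)→(2, 0): d=(2,-8) inclusive
  edge (2, 0)→(4, 0): d=(2,0) inclusive
    (1,0)@(3, 1): e=[4,10,2] → #
    (2,0)@(5, 1): e=[-12,26,2] → ·
    (1,1)@(3, 3): e=[-4,14,6] → ·
    (0,2)@(1, 5): e=[4,2,10] → #
    (1,2)@(3, 5): e=[-12,18,10] → ·
    (0,3)@(1, 7): e=[-4,6,14] → ·
  covered (2 px):
    · # · ·
    · · · ·
    # · · ·
    · · · ·

Answer: [0,6,6]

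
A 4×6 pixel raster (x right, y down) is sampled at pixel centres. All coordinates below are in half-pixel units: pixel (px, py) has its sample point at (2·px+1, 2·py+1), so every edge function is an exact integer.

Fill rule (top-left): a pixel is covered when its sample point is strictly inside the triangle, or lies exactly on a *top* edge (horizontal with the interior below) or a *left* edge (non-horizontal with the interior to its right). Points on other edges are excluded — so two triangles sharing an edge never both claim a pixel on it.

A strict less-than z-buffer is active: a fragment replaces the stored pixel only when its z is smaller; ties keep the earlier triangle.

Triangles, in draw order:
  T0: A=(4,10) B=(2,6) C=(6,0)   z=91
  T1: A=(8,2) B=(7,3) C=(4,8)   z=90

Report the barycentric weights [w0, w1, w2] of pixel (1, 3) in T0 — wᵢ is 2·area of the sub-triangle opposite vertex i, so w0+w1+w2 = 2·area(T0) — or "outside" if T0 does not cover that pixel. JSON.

T0:
  2·area = 28
  edge (4, 10)→(2, 6): d=(-2,-4) top-left  bias=+0
  edge (2, 6)→(6, 0): d=(4,-6) top-left  bias=+0
  edge (6, 0)→(4, 10): d=(-2,10) right/bottom  bias=-1
    (2,1)@(5, 3): e=[18,6,4] → X
    (3,1)@(7, 3): e=[26,18,-16] → .
    (1,2)@(3, 5): e=[6,2,20] → X
    (2,2)@(5, 5): e=[14,14,0] → .  [on edge]
    (1,3)@(3, 7): e=[2,10,16] → X
    (2,3)@(5, 7): e=[10,22,-4] → .
    (1,4)@(3, 9): e=[-2,18,12] → .
  covered (3 px):
    . . . .
    . . X .
    . X . .
    . X . .
    . . . .
    . . . .
T1:
  2·area = 2  (B↔C swapped to make it positive)
  edge (8, 2)→(4, 8): d=(-4,6) right/bottom  bias=-1
  edge (4, 8)→(7, 3): d=(3,-5) top-left  bias=+0
  edge (7, 3)→(8, 2): d=(1,-1) top-left  bias=+0
    (3,1)@(7, 3): e=[2,0,0] → X  [on edge]
    (2,2)@(5, 5): e=[6,-4,0] → .  [on edge]
    (3,2)@(7, 5): e=[-6,6,2] → .
    (1,3)@(3, 7): e=[10,-8,0] → .  [on edge]
    (0,4)@(1, 9): e=[14,-12,0] → .  [on edge]
  covered (1 px):
    . . . .
    . . . X
    . . . .
    . . . .
    . . . .
    . . . .

Answer: [10,16,2]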